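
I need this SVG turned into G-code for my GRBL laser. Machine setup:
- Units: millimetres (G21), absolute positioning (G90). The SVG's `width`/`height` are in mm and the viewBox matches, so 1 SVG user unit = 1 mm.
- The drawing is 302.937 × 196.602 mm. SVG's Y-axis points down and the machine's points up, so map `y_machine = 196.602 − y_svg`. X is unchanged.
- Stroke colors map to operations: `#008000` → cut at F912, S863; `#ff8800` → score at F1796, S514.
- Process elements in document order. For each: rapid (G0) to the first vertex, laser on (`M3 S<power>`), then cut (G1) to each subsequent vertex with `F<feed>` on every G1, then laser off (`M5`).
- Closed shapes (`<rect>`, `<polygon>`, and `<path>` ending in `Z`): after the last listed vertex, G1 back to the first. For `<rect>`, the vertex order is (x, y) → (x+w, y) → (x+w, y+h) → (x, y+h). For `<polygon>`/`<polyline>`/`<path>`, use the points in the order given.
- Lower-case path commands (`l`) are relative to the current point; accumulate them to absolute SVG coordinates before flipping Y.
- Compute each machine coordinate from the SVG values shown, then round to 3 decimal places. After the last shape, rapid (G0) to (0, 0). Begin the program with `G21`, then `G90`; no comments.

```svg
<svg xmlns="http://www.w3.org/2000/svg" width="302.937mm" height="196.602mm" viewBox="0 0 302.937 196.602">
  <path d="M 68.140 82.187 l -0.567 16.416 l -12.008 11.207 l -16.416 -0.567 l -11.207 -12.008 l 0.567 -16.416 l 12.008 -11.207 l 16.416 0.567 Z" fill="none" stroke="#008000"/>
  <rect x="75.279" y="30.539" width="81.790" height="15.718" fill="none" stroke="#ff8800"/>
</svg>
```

G21
G90
G0 X68.140 Y114.415
M3 S863
G1 X67.573 Y97.999 F912
G1 X55.565 Y86.792 F912
G1 X39.149 Y87.359 F912
G1 X27.942 Y99.367 F912
G1 X28.509 Y115.783 F912
G1 X40.517 Y126.990 F912
G1 X56.933 Y126.423 F912
G1 X68.140 Y114.415 F912
M5
G0 X75.279 Y166.063
M3 S514
G1 X157.069 Y166.063 F1796
G1 X157.069 Y150.345 F1796
G1 X75.279 Y150.345 F1796
G1 X75.279 Y166.063 F1796
M5
G0 X0.000 Y0.000

1 u = 1 mm; y_m = 196.602 − y.

[1] `<path>` regular polygon, #008000→cut S863 F912: (68.140,114.415) → (67.573,97.999) → (55.565,86.792) → (39.149,87.359) → (27.942,99.367) → (28.509,115.783) → (40.517,126.990) → (56.933,126.423) → (68.140,114.415) (closed)

[2] `<rect>` rectangle, #ff8800→score S514 F1796: (75.279,166.063) → (157.069,166.063) → (157.069,150.345) → (75.279,150.345) → (75.279,166.063) (closed)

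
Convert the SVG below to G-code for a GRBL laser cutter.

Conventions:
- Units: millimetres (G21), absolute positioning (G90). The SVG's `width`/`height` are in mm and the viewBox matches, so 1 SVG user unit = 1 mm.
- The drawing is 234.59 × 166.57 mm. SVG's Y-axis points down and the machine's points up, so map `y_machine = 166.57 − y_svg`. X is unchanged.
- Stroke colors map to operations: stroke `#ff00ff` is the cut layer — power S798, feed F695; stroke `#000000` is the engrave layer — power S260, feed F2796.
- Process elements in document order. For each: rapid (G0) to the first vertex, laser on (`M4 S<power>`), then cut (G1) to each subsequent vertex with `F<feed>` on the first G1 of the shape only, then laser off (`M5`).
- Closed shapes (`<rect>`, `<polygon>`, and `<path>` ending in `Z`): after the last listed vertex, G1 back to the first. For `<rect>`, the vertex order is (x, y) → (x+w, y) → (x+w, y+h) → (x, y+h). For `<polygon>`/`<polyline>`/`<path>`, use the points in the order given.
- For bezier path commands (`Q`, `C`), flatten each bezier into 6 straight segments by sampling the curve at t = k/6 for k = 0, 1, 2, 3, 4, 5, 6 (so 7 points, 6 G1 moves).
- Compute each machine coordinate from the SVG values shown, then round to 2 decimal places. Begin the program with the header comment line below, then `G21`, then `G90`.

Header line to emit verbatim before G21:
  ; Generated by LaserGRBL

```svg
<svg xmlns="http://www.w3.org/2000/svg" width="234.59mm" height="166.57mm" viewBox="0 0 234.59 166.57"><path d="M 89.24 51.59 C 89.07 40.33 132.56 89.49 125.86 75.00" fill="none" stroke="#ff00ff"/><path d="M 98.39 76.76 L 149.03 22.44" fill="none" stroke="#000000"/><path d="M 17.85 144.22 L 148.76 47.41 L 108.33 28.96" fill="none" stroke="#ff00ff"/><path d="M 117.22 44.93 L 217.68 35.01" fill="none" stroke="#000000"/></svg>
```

; Generated by LaserGRBL
G21
G90
G0 X89.24 Y114.98
M4 S798
G1 X92.36 Y116.15 F695
G1 X100.15 Y110.70
G1 X110.00 Y102.06
G1 X119.31 Y93.70
G1 X125.46 Y89.05
G1 X125.86 Y91.57
M5
G0 X98.39 Y89.81
M4 S260
G1 X149.03 Y144.13 F2796
M5
G0 X17.85 Y22.35
M4 S798
G1 X148.76 Y119.16 F695
G1 X108.33 Y137.61
M5
G0 X117.22 Y121.64
M4 S260
G1 X217.68 Y131.56 F2796
M5

viewBox `0 0 234.59 166.57` with mm width/height → 1 unit = 1 mm. Flip: y_m = 166.57 − y_svg.

**Shape 1** — `<path>` cubic bezier, stroke `#ff00ff` → cut (S798, F695). Control points (SVG): P0=(89.24,51.59), P1=(89.07,40.33), P2=(132.56,89.49), P3=(125.86,75.00); sampled at t=k/6. Machine vertices: (89.24,114.98) → (92.36,116.15) → (100.15,110.70) → (110.00,102.06) → (119.31,93.70) → (125.46,89.05) → (125.86,91.57). Open path.

**Shape 2** — `<path>` line segment, stroke `#000000` → engrave (S260, F2796). Machine vertices: (98.39,89.81) → (149.03,144.13). Open path.

**Shape 3** — `<path>` open polyline, stroke `#ff00ff` → cut (S798, F695). Machine vertices: (17.85,22.35) → (148.76,119.16) → (108.33,137.61). Open path.

**Shape 4** — `<path>` line segment, stroke `#000000` → engrave (S260, F2796). Machine vertices: (117.22,121.64) → (217.68,131.56). Open path.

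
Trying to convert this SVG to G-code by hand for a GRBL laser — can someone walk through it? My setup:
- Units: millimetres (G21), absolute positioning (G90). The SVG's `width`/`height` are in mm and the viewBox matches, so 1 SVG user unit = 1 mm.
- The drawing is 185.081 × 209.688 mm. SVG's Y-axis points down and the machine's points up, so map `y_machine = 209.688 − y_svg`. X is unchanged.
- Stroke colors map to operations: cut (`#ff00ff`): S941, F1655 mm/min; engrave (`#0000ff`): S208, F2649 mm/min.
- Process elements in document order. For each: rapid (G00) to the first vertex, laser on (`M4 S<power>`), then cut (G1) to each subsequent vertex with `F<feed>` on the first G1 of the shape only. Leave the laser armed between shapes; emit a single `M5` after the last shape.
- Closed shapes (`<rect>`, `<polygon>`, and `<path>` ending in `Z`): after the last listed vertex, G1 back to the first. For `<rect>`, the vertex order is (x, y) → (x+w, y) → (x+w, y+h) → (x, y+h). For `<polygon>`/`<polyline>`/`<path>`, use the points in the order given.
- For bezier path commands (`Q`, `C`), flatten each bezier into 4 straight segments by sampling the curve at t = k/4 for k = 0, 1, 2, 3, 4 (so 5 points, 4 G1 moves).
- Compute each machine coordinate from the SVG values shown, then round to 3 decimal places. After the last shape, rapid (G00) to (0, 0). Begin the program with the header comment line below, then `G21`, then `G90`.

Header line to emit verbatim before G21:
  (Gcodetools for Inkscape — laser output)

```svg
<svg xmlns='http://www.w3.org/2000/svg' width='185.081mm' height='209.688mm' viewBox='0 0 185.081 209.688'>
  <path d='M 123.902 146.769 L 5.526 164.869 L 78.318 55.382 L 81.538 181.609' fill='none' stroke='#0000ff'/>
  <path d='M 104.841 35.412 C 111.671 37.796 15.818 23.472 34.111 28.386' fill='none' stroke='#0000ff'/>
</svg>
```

(Gcodetools for Inkscape — laser output)
G21
G90
G00 X123.902 Y62.919
M4 S208
G1 X5.526 Y44.819 F2649
G1 X78.318 Y154.306
G1 X81.538 Y28.079
G00 X104.841 Y174.276
M4 S208
G1 X94.098 Y175.059 F2649
G1 X65.177 Y178.738
G1 X38.406 Y181.942
G1 X34.111 Y181.302
M5
G00 X0.000 Y0.000

1 u = 1 mm; y_m = 209.688 − y.

[1] `<path>` open polyline, #0000ff→engrave S208 F2649: (123.902,62.919) → (5.526,44.819) → (78.318,154.306) → (81.538,28.079)

[2] `<path>` cubic bezier, #0000ff→engrave S208 F2649: (104.841,174.276) → (94.098,175.059) → (65.177,178.738) → (38.406,181.942) → (34.111,181.302)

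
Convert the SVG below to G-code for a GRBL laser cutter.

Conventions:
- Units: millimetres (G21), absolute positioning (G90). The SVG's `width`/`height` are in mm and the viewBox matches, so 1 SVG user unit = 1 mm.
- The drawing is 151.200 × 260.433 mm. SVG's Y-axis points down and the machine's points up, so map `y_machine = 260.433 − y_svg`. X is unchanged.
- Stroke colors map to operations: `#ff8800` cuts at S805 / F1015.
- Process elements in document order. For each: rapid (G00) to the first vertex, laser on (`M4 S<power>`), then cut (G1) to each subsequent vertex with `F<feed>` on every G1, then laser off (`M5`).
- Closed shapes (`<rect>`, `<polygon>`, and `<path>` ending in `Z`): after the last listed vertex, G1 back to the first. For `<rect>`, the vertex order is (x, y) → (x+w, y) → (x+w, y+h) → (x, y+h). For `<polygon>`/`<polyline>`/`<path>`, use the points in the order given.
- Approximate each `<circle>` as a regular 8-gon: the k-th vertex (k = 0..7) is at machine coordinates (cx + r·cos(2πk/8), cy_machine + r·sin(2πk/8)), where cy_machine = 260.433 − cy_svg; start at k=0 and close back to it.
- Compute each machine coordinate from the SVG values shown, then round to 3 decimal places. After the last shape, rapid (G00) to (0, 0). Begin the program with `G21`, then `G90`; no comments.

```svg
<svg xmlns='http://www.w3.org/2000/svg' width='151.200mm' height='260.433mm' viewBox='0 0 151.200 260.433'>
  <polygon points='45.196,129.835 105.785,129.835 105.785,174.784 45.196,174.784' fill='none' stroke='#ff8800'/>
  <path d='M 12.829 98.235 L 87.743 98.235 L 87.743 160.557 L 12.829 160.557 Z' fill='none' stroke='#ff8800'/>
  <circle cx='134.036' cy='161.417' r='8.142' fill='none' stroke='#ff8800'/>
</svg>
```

G21
G90
G00 X45.196 Y130.598
M4 S805
G1 X105.785 Y130.598 F1015
G1 X105.785 Y85.649 F1015
G1 X45.196 Y85.649 F1015
G1 X45.196 Y130.598 F1015
M5
G00 X12.829 Y162.198
M4 S805
G1 X87.743 Y162.198 F1015
G1 X87.743 Y99.876 F1015
G1 X12.829 Y99.876 F1015
G1 X12.829 Y162.198 F1015
M5
G00 X142.178 Y99.016
M4 S805
G1 X139.793 Y104.773 F1015
G1 X134.036 Y107.158 F1015
G1 X128.279 Y104.773 F1015
G1 X125.894 Y99.016 F1015
G1 X128.279 Y93.259 F1015
G1 X134.036 Y90.874 F1015
G1 X139.793 Y93.259 F1015
G1 X142.178 Y99.016 F1015
M5
G00 X0.000 Y0.000

1 u = 1 mm; y_m = 260.433 − y.

[1] `<polygon>` rectangle, #ff8800→cut S805 F1015: (45.196,130.598) → (105.785,130.598) → (105.785,85.649) → (45.196,85.649) → (45.196,130.598) (closed)

[2] `<path>` rectangle, #ff8800→cut S805 F1015: (12.829,162.198) → (87.743,162.198) → (87.743,99.876) → (12.829,99.876) → (12.829,162.198) (closed)

[3] `<circle>` circle, #ff8800→cut S805 F1015: (142.178,99.016) → (139.793,104.773) → (134.036,107.158) → (128.279,104.773) → (125.894,99.016) → (128.279,93.259) → (134.036,90.874) → (139.793,93.259) → (142.178,99.016) (closed)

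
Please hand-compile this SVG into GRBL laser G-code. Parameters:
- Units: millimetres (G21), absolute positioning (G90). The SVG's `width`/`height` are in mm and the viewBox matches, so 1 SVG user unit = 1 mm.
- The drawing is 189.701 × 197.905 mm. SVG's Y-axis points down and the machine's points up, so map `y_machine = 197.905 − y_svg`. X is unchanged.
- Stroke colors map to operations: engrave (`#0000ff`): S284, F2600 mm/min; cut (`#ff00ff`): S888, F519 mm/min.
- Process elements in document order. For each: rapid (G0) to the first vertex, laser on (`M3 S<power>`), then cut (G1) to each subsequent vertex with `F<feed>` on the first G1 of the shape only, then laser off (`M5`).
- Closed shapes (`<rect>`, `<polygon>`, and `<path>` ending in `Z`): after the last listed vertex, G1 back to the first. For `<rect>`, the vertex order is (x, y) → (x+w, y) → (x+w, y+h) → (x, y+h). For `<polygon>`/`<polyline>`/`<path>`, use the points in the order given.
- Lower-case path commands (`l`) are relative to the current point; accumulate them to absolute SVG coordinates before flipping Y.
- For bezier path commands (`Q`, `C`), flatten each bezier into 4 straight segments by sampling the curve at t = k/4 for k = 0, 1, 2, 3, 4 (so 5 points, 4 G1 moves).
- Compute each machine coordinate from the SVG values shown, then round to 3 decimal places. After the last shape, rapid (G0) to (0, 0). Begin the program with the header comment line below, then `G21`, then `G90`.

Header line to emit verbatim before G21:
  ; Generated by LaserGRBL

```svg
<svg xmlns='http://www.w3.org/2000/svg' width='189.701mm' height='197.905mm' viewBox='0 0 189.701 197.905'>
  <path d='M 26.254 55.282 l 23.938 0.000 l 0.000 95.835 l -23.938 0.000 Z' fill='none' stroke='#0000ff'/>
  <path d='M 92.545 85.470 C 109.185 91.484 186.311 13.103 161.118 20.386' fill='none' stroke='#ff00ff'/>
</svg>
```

; Generated by LaserGRBL
G21
G90
G0 X26.254 Y142.623
M3 S284
G1 X50.192 Y142.623 F2600
G1 X50.192 Y46.788
G1 X26.254 Y46.788
G1 X26.254 Y142.623
M5
G0 X92.545 Y112.435
M3 S888
G1 X113.822 Y121.091 F519
G1 X142.519 Y145.453
G1 X163.372 Y169.576
G1 X161.118 Y177.519
M5
G0 X0.000 Y0.000

Since the viewBox matches the mm dimensions, user units are millimetres directly. The only transform is the Y-flip y_m = 197.905 − y_svg.

Shape 1 is a rectangle drawn with `<path>`. Its stroke #0000ff means engrave at S284, F2600. After flipping Y the toolpath is (26.254,142.623) → (50.192,142.623) → (50.192,46.788) → (26.254,46.788) → (26.254,142.623), returning to the start.

Shape 2 is a cubic bezier drawn with `<path>`. Its stroke #ff00ff means cut at S888, F519. After flipping Y the toolpath is (92.545,112.435) → (113.822,121.091) → (142.519,145.453) → (163.372,169.576) → (161.118,177.519).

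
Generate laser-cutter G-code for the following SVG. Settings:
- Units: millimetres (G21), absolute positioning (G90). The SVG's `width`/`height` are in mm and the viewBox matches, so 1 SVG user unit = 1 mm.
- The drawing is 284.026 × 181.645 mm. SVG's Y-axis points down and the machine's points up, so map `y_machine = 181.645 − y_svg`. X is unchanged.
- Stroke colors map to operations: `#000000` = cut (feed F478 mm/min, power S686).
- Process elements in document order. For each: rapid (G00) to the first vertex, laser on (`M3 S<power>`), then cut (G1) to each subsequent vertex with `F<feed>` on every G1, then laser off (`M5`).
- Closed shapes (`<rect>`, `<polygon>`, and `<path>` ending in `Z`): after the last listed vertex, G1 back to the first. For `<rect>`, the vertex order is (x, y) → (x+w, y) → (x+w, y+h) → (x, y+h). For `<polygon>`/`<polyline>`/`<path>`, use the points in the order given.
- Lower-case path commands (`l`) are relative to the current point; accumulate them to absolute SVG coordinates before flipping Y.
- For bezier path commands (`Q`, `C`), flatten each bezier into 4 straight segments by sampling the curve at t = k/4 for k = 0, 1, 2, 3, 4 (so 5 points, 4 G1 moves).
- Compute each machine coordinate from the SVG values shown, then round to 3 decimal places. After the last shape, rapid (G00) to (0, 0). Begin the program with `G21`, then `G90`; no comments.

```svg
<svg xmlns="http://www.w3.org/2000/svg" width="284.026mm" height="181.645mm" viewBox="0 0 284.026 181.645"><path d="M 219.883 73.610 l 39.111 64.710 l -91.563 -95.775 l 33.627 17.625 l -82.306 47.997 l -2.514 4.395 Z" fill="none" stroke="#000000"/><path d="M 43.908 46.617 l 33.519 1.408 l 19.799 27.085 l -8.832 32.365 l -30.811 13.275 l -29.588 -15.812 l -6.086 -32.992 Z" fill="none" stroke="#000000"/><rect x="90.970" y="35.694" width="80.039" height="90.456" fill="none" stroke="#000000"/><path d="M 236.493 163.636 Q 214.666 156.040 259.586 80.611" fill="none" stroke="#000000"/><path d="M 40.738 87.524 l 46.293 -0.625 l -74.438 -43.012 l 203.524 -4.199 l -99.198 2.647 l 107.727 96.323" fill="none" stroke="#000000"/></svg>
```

G21
G90
G00 X219.883 Y108.035
M3 S686
G1 X258.994 Y43.325 F478
G1 X167.431 Y139.100 F478
G1 X201.058 Y121.475 F478
G1 X118.752 Y73.478 F478
G1 X116.238 Y69.083 F478
G1 X219.883 Y108.035 F478
M5
G00 X43.908 Y135.028
M3 S686
G1 X77.427 Y133.620 F478
G1 X97.226 Y106.535 F478
G1 X88.394 Y74.170 F478
G1 X57.583 Y60.895 F478
G1 X27.995 Y76.707 F478
G1 X21.909 Y109.699 F478
G1 X43.908 Y135.028 F478
M5
G00 X90.970 Y145.951
M3 S686
G1 X171.009 Y145.951 F478
G1 X171.009 Y55.495 F478
G1 X90.970 Y55.495 F478
G1 X90.970 Y145.951 F478
M5
G00 X236.493 Y18.009
M3 S686
G1 X229.751 Y26.047 F478
G1 X231.353 Y42.563 F478
G1 X241.298 Y67.559 F478
G1 X259.586 Y101.034 F478
M5
G00 X40.738 Y94.121
M3 S686
G1 X87.031 Y94.746 F478
G1 X12.593 Y137.758 F478
G1 X216.117 Y141.957 F478
G1 X116.919 Y139.310 F478
G1 X224.646 Y42.987 F478
M5
G00 X0.000 Y0.000

Since the viewBox matches the mm dimensions, user units are millimetres directly. The only transform is the Y-flip y_m = 181.645 − y_svg.

Shape 1 is a closed polygon drawn with `<path>`. Its stroke #000000 means cut at S686, F478. After flipping Y the toolpath is (219.883,108.035) → (258.994,43.325) → (167.431,139.100) → (201.058,121.475) → (118.752,73.478) → (116.238,69.083) → (219.883,108.035), returning to the start.

Shape 2 is a regular polygon drawn with `<path>`. Its stroke #000000 means cut at S686, F478. After flipping Y the toolpath is (43.908,135.028) → (77.427,133.620) → (97.226,106.535) → (88.394,74.170) → (57.583,60.895) → (27.995,76.707) → (21.909,109.699) → (43.908,135.028), returning to the start.

Shape 3 is a rectangle drawn with `<rect>`. Its stroke #000000 means cut at S686, F478. After flipping Y the toolpath is (90.970,145.951) → (171.009,145.951) → (171.009,55.495) → (90.970,55.495) → (90.970,145.951), returning to the start.

Shape 4 is a quadratic bezier drawn with `<path>`. Its stroke #000000 means cut at S686, F478. After flipping Y the toolpath is (236.493,18.009) → (229.751,26.047) → (231.353,42.563) → (241.298,67.559) → (259.586,101.034).

Shape 5 is a open polyline drawn with `<path>`. Its stroke #000000 means cut at S686, F478. After flipping Y the toolpath is (40.738,94.121) → (87.031,94.746) → (12.593,137.758) → (216.117,141.957) → (116.919,139.310) → (224.646,42.987).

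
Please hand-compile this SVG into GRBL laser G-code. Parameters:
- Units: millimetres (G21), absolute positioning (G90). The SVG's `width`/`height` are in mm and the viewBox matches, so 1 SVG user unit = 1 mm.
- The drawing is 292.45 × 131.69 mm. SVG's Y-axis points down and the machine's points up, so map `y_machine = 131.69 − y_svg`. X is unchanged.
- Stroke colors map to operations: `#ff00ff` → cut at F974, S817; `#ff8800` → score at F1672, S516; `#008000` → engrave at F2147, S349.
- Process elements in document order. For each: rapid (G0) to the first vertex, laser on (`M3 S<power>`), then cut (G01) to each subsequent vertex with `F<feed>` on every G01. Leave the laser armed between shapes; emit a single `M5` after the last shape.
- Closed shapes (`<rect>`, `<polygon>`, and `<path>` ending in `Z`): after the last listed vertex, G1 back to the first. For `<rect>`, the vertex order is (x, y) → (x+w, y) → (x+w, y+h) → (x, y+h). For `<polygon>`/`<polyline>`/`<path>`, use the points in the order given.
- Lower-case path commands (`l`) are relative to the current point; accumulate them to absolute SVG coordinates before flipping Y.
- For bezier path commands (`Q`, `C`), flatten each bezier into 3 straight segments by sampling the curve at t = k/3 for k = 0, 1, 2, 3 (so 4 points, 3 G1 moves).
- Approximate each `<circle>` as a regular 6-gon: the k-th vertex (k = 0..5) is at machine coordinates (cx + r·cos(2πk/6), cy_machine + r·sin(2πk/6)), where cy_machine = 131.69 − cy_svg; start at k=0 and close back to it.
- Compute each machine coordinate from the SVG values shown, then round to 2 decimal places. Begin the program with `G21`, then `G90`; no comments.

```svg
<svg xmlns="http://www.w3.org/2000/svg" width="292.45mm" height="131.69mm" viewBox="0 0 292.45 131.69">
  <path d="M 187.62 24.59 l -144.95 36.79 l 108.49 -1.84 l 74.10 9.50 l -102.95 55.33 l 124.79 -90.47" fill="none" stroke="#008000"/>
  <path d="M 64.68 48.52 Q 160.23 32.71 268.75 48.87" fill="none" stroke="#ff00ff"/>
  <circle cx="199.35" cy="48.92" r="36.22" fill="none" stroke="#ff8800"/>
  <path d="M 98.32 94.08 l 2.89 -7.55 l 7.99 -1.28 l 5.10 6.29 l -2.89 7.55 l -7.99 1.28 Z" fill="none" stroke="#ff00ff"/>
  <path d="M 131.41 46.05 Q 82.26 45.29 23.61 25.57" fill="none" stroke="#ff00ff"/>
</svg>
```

G21
G90
G0 X187.62 Y107.10
M3 S349
G01 X42.67 Y70.31 F2147
G01 X151.16 Y72.15 F2147
G01 X225.26 Y62.65 F2147
G01 X122.31 Y7.32 F2147
G01 X247.10 Y97.79 F2147
G0 X64.68 Y83.17
M3 S817
G01 X129.82 Y90.16 F974
G01 X197.84 Y90.04 F974
G01 X268.75 Y82.82 F974
G0 X235.57 Y82.77
M3 S516
G01 X217.46 Y114.14 F1672
G01 X181.24 Y114.14 F1672
G01 X163.13 Y82.77 F1672
G01 X181.24 Y51.40 F1672
G01 X217.46 Y51.40 F1672
G01 X235.57 Y82.77 F1672
G0 X98.32 Y37.61
M3 S817
G01 X101.21 Y45.16 F974
G01 X109.20 Y46.44 F974
G01 X114.30 Y40.15 F974
G01 X111.41 Y32.60 F974
G01 X103.42 Y31.32 F974
G01 X98.32 Y37.61 F974
G0 X131.41 Y85.64
M3 S817
G01 X97.59 Y88.25 F974
G01 X61.65 Y95.08 F974
G01 X23.61 Y106.12 F974
M5

Since the viewBox matches the mm dimensions, user units are millimetres directly. The only transform is the Y-flip y_m = 131.69 − y_svg.

Shape 1 is a open polyline drawn with `<path>`. Its stroke #008000 means engrave at S349, F2147. After flipping Y the toolpath is (187.62,107.10) → (42.67,70.31) → (151.16,72.15) → (225.26,62.65) → (122.31,7.32) → (247.10,97.79).

Shape 2 is a quadratic bezier drawn with `<path>`. Its stroke #ff00ff means cut at S817, F974. After flipping Y the toolpath is (64.68,83.17) → (129.82,90.16) → (197.84,90.04) → (268.75,82.82).

Shape 3 is a circle drawn with `<circle>`. Its stroke #ff8800 means score at S516, F1672. After flipping Y the toolpath is (235.57,82.77) → (217.46,114.14) → (181.24,114.14) → (163.13,82.77) → (181.24,51.40) → (217.46,51.40) → (235.57,82.77), returning to the start.

Shape 4 is a regular polygon drawn with `<path>`. Its stroke #ff00ff means cut at S817, F974. After flipping Y the toolpath is (98.32,37.61) → (101.21,45.16) → (109.20,46.44) → (114.30,40.15) → (111.41,32.60) → (103.42,31.32) → (98.32,37.61), returning to the start.

Shape 5 is a quadratic bezier drawn with `<path>`. Its stroke #ff00ff means cut at S817, F974. After flipping Y the toolpath is (131.41,85.64) → (97.59,88.25) → (61.65,95.08) → (23.61,106.12).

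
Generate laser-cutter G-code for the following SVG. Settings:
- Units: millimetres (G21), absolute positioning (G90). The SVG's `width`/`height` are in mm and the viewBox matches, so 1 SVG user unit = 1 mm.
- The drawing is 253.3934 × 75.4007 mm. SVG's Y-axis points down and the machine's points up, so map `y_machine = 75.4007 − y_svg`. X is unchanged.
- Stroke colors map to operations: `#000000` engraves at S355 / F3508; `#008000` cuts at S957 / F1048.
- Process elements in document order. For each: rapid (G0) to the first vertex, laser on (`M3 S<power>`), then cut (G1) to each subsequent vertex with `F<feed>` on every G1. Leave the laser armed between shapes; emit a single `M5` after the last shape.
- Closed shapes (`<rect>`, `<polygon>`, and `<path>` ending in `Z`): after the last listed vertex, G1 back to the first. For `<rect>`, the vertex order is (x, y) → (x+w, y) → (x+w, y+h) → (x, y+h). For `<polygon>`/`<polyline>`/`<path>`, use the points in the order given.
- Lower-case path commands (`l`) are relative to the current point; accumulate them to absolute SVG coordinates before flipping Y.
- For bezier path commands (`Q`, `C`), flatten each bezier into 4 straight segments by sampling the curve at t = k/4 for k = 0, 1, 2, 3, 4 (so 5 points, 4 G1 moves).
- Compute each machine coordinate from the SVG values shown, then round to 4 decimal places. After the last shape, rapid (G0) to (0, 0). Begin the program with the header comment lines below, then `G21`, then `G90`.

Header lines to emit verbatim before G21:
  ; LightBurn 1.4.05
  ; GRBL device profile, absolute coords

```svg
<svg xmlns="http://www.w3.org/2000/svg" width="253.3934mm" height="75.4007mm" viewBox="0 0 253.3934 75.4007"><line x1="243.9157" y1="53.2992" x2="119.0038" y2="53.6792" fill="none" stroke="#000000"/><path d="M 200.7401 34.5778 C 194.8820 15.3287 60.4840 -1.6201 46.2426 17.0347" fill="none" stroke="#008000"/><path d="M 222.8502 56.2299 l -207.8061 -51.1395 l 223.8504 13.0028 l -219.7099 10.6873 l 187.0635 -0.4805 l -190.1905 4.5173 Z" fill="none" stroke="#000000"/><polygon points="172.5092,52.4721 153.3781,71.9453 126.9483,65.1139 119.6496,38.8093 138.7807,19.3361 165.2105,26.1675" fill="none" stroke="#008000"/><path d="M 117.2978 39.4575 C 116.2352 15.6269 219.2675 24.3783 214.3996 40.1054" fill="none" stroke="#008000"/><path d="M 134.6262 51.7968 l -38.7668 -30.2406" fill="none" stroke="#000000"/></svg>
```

; LightBurn 1.4.05
; GRBL device profile, absolute coords
G21
G90
G0 X243.9157 Y22.1015
M3 S355
G1 X119.0038 Y21.7215 F3508
G0 X200.7401 Y40.8229
M3 S957
G1 X176.1312 Y54.3081 F1048
G1 X126.6351 Y63.8084 F1048
G1 X75.5671 Y66.2018 F1048
G1 X46.2426 Y58.3660 F1048
G0 X222.8502 Y19.1708
M3 S355
G1 X15.0441 Y70.3103 F3508
G1 X238.8945 Y57.3075 F3508
G1 X19.1846 Y46.6202 F3508
G1 X206.2481 Y47.1007 F3508
G1 X16.0576 Y42.5834 F3508
G1 X222.8502 Y19.1708 F3508
G0 X172.5092 Y22.9286
M3 S957
G1 X153.3781 Y3.4554 F1048
G1 X126.9483 Y10.2868 F1048
G1 X119.6496 Y36.5914 F1048
G1 X138.7807 Y56.0646 F1048
G1 X165.2105 Y49.2332 F1048
G1 X172.5092 Y22.9286 F1048
G0 X117.2978 Y35.9432
M3 S957
G1 X132.7062 Y48.1071 F1048
G1 X167.2757 Y50.4534 F1048
G1 X201.1317 Y45.3826 F1048
G1 X214.3996 Y35.2953 F1048
G0 X134.6262 Y23.6039
M3 S355
G1 X95.8594 Y53.8445 F3508
M5
G0 X0.0000 Y0.0000

Since the viewBox matches the mm dimensions, user units are millimetres directly. The only transform is the Y-flip y_m = 75.4007 − y_svg.

Shape 1 is a line segment drawn with `<line>`. Its stroke #000000 means engrave at S355, F3508. After flipping Y the toolpath is (243.9157,22.1015) → (119.0038,21.7215).

Shape 2 is a cubic bezier drawn with `<path>`. Its stroke #008000 means cut at S957, F1048. After flipping Y the toolpath is (200.7401,40.8229) → (176.1312,54.3081) → (126.6351,63.8084) → (75.5671,66.2018) → (46.2426,58.3660).

Shape 3 is a closed polygon drawn with `<path>`. Its stroke #000000 means engrave at S355, F3508. After flipping Y the toolpath is (222.8502,19.1708) → (15.0441,70.3103) → (238.8945,57.3075) → (19.1846,46.6202) → (206.2481,47.1007) → (16.0576,42.5834) → (222.8502,19.1708), returning to the start.

Shape 4 is a regular polygon drawn with `<polygon>`. Its stroke #008000 means cut at S957, F1048. After flipping Y the toolpath is (172.5092,22.9286) → (153.3781,3.4554) → (126.9483,10.2868) → (119.6496,36.5914) → (138.7807,56.0646) → (165.2105,49.2332) → (172.5092,22.9286), returning to the start.

Shape 5 is a cubic bezier drawn with `<path>`. Its stroke #008000 means cut at S957, F1048. After flipping Y the toolpath is (117.2978,35.9432) → (132.7062,48.1071) → (167.2757,50.4534) → (201.1317,45.3826) → (214.3996,35.2953).

Shape 6 is a line segment drawn with `<path>`. Its stroke #000000 means engrave at S355, F3508. After flipping Y the toolpath is (134.6262,23.6039) → (95.8594,53.8445).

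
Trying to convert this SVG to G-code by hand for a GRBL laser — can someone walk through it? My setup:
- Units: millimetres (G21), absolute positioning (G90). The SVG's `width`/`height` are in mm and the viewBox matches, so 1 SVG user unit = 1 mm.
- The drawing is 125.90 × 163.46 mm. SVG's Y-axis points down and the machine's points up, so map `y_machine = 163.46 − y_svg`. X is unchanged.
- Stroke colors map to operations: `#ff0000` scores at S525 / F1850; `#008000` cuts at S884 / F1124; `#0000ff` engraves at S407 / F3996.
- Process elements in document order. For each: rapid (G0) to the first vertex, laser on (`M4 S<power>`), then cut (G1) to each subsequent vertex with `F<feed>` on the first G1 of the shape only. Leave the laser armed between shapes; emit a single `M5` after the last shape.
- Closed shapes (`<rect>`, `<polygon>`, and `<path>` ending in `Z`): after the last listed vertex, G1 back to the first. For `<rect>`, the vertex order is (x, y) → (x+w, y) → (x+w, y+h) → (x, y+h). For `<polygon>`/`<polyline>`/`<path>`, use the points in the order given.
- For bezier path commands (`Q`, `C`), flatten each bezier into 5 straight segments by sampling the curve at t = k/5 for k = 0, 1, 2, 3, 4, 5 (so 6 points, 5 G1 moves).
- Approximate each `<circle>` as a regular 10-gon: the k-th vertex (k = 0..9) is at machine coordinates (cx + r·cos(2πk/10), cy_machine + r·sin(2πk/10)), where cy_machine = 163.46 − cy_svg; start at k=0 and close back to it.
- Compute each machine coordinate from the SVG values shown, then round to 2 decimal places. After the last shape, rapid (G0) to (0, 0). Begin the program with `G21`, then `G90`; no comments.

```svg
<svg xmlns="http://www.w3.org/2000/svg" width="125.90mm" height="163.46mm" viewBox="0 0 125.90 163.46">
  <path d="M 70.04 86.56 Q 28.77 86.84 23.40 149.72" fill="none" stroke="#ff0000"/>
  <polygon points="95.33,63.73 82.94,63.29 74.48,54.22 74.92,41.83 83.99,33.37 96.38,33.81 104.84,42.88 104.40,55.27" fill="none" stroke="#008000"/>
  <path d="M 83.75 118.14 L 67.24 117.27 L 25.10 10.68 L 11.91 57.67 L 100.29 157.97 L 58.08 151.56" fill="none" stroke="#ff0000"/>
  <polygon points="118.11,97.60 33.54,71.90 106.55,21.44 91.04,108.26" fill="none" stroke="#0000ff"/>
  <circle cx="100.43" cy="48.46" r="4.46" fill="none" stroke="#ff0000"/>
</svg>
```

1 u = 1 mm; y_m = 163.46 − y.

[1] `<path>` quadratic bezier, #ff0000→score S525 F1850: (70.04,76.90) → (54.97,74.28) → (42.77,66.66) → (33.44,54.03) → (26.98,36.39) → (23.40,13.74)

[2] `<polygon>` regular polygon, #008000→cut S884 F1124: (95.33,99.73) → (82.94,100.17) → (74.48,109.24) → (74.92,121.63) → (83.99,130.09) → (96.38,129.65) → (104.84,120.58) → (104.40,108.19) → (95.33,99.73) (closed)

[3] `<path>` open polyline, #ff0000→score S525 F1850: (83.75,45.32) → (67.24,46.19) → (25.10,152.78) → (11.91,105.79) → (100.29,5.49) → (58.08,11.90)

[4] `<polygon>` closed polygon, #0000ff→engrave S407 F3996: (118.11,65.86) → (33.54,91.56) → (106.55,142.02) → (91.04,55.20) → (118.11,65.86) (closed)

[5] `<circle>` circle, #ff0000→score S525 F1850: (104.89,115.00) → (104.04,117.62) → (101.81,119.24) → (99.05,119.24) → (96.82,117.62) → (95.97,115.00) → (96.82,112.38) → (99.05,110.76) → (101.81,110.76) → (104.04,112.38) → (104.89,115.00) (closed)

G21
G90
G0 X70.04 Y76.90
M4 S525
G1 X54.97 Y74.28 F1850
G1 X42.77 Y66.66
G1 X33.44 Y54.03
G1 X26.98 Y36.39
G1 X23.40 Y13.74
G0 X95.33 Y99.73
M4 S884
G1 X82.94 Y100.17 F1124
G1 X74.48 Y109.24
G1 X74.92 Y121.63
G1 X83.99 Y130.09
G1 X96.38 Y129.65
G1 X104.84 Y120.58
G1 X104.40 Y108.19
G1 X95.33 Y99.73
G0 X83.75 Y45.32
M4 S525
G1 X67.24 Y46.19 F1850
G1 X25.10 Y152.78
G1 X11.91 Y105.79
G1 X100.29 Y5.49
G1 X58.08 Y11.90
G0 X118.11 Y65.86
M4 S407
G1 X33.54 Y91.56 F3996
G1 X106.55 Y142.02
G1 X91.04 Y55.20
G1 X118.11 Y65.86
G0 X104.89 Y115.00
M4 S525
G1 X104.04 Y117.62 F1850
G1 X101.81 Y119.24
G1 X99.05 Y119.24
G1 X96.82 Y117.62
G1 X95.97 Y115.00
G1 X96.82 Y112.38
G1 X99.05 Y110.76
G1 X101.81 Y110.76
G1 X104.04 Y112.38
G1 X104.89 Y115.00
M5
G0 X0.00 Y0.00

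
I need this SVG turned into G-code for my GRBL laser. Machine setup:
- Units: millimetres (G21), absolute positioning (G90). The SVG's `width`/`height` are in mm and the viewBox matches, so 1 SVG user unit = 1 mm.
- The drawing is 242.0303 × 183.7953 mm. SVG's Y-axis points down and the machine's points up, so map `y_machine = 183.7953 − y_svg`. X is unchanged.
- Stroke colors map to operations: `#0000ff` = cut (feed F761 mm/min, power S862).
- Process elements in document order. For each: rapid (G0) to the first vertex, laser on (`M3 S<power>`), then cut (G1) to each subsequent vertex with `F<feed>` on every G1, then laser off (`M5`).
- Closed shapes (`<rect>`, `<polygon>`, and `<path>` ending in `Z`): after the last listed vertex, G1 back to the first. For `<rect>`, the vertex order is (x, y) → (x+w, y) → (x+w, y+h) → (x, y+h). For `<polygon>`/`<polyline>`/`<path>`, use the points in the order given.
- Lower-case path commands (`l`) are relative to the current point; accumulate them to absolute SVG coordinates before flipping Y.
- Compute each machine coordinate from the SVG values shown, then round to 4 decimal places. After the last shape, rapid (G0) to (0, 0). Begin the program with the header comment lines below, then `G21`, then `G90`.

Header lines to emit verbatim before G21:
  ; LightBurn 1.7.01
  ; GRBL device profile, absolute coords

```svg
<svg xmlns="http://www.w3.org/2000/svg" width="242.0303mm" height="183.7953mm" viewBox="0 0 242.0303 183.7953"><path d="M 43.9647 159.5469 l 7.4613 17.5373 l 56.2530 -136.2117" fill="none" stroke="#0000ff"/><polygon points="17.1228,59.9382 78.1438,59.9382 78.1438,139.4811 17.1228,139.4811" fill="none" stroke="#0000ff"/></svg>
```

; LightBurn 1.7.01
; GRBL device profile, absolute coords
G21
G90
G0 X43.9647 Y24.2484
M3 S862
G1 X51.4260 Y6.7111 F761
G1 X107.6790 Y142.9228 F761
M5
G0 X17.1228 Y123.8571
M3 S862
G1 X78.1438 Y123.8571 F761
G1 X78.1438 Y44.3142 F761
G1 X17.1228 Y44.3142 F761
G1 X17.1228 Y123.8571 F761
M5
G0 X0.0000 Y0.0000

1 u = 1 mm; y_m = 183.7953 − y.

[1] `<path>` open polyline, #0000ff→cut S862 F761: (43.9647,24.2484) → (51.4260,6.7111) → (107.6790,142.9228)

[2] `<polygon>` rectangle, #0000ff→cut S862 F761: (17.1228,123.8571) → (78.1438,123.8571) → (78.1438,44.3142) → (17.1228,44.3142) → (17.1228,123.8571) (closed)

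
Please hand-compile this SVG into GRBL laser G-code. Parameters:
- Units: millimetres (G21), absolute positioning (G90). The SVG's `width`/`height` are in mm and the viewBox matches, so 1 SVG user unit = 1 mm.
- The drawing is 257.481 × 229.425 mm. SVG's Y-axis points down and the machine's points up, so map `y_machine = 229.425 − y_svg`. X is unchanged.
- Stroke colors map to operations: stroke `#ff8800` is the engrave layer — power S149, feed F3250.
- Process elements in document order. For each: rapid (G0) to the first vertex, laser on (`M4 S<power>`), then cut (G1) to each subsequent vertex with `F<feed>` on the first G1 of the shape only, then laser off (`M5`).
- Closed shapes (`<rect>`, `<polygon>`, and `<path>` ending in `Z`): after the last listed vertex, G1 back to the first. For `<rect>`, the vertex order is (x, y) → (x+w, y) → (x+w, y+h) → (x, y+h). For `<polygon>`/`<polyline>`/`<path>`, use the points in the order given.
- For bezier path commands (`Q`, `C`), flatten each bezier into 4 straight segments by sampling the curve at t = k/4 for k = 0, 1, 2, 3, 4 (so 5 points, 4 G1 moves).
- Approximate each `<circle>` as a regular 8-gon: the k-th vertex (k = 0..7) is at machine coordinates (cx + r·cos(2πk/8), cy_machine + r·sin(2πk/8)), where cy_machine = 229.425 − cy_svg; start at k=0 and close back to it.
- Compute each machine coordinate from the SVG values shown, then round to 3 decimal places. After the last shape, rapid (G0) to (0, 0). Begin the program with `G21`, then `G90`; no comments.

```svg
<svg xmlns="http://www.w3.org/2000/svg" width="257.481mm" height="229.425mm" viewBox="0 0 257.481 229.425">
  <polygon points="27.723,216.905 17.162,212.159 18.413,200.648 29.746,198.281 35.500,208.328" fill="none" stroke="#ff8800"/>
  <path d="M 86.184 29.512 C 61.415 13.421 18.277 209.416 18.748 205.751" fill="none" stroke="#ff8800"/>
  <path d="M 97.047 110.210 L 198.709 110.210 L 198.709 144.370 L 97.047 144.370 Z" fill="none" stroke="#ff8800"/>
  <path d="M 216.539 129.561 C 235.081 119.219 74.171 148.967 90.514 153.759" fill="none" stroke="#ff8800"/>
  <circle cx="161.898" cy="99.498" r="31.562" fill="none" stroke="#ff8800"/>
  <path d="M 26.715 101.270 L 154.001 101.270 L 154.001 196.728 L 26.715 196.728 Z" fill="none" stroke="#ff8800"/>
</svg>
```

Since the viewBox matches the mm dimensions, user units are millimetres directly. The only transform is the Y-flip y_m = 229.425 − y_svg.

Shape 1 is a regular polygon drawn with `<polygon>`. Its stroke #ff8800 means engrave at S149, F3250. After flipping Y the toolpath is (27.723,12.520) → (17.162,17.266) → (18.413,28.777) → (29.746,31.144) → (35.500,21.097) → (27.723,12.520), returning to the start.

Shape 2 is a cubic bezier drawn with `<path>`. Its stroke #ff8800 means engrave at S149, F3250. After flipping Y the toolpath is (86.184,199.913) → (65.131,178.649) → (43.001,116.453) → (25.603,51.928) → (18.748,23.674).

Shape 3 is a rectangle drawn with `<path>`. Its stroke #ff8800 means engrave at S149, F3250. After flipping Y the toolpath is (97.047,119.215) → (198.709,119.215) → (198.709,85.055) → (97.047,85.055) → (97.047,119.215), returning to the start.

Shape 4 is a cubic bezier drawn with `<path>`. Its stroke #ff8800 means engrave at S149, F3250. After flipping Y the toolpath is (216.539,99.864) → (202.372,101.120) → (154.351,93.440) → (105.918,82.923) → (90.514,75.666).

Shape 5 is a circle drawn with `<circle>`. Its stroke #ff8800 means engrave at S149, F3250. After flipping Y the toolpath is (193.460,129.927) → (184.216,152.245) → (161.898,161.489) → (139.580,152.245) → (130.336,129.927) → (139.580,107.609) → (161.898,98.365) → (184.216,107.609) → (193.460,129.927), returning to the start.

Shape 6 is a rectangle drawn with `<path>`. Its stroke #ff8800 means engrave at S149, F3250. After flipping Y the toolpath is (26.715,128.155) → (154.001,128.155) → (154.001,32.697) → (26.715,32.697) → (26.715,128.155), returning to the start.

G21
G90
G0 X27.723 Y12.520
M4 S149
G1 X17.162 Y17.266 F3250
G1 X18.413 Y28.777
G1 X29.746 Y31.144
G1 X35.500 Y21.097
G1 X27.723 Y12.520
M5
G0 X86.184 Y199.913
M4 S149
G1 X65.131 Y178.649 F3250
G1 X43.001 Y116.453
G1 X25.603 Y51.928
G1 X18.748 Y23.674
M5
G0 X97.047 Y119.215
M4 S149
G1 X198.709 Y119.215 F3250
G1 X198.709 Y85.055
G1 X97.047 Y85.055
G1 X97.047 Y119.215
M5
G0 X216.539 Y99.864
M4 S149
G1 X202.372 Y101.120 F3250
G1 X154.351 Y93.440
G1 X105.918 Y82.923
G1 X90.514 Y75.666
M5
G0 X193.460 Y129.927
M4 S149
G1 X184.216 Y152.245 F3250
G1 X161.898 Y161.489
G1 X139.580 Y152.245
G1 X130.336 Y129.927
G1 X139.580 Y107.609
G1 X161.898 Y98.365
G1 X184.216 Y107.609
G1 X193.460 Y129.927
M5
G0 X26.715 Y128.155
M4 S149
G1 X154.001 Y128.155 F3250
G1 X154.001 Y32.697
G1 X26.715 Y32.697
G1 X26.715 Y128.155
M5
G0 X0.000 Y0.000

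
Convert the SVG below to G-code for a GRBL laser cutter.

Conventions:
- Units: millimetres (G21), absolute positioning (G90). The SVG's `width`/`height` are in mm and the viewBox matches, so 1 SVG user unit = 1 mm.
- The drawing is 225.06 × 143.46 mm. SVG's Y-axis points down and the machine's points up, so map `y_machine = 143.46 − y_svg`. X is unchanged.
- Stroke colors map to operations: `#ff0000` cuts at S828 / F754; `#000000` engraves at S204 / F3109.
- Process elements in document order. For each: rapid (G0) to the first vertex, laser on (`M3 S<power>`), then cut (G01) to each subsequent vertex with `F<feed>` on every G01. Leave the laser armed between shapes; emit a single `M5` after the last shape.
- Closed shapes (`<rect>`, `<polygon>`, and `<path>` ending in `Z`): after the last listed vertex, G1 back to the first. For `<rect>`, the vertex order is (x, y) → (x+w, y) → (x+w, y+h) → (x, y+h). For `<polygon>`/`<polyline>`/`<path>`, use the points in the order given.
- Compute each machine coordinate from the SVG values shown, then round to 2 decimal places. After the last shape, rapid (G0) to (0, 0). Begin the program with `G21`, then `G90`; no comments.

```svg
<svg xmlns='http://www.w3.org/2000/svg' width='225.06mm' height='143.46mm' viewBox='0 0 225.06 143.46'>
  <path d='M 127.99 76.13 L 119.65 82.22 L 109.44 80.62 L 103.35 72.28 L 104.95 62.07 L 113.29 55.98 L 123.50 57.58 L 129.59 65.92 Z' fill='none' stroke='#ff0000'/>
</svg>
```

G21
G90
G0 X127.99 Y67.33
M3 S828
G01 X119.65 Y61.24 F754
G01 X109.44 Y62.84 F754
G01 X103.35 Y71.18 F754
G01 X104.95 Y81.39 F754
G01 X113.29 Y87.48 F754
G01 X123.50 Y85.88 F754
G01 X129.59 Y77.54 F754
G01 X127.99 Y67.33 F754
M5
G0 X0.00 Y0.00

Since the viewBox matches the mm dimensions, user units are millimetres directly. The only transform is the Y-flip y_m = 143.46 − y_svg.

Shape 1 is a regular polygon drawn with `<path>`. Its stroke #ff0000 means cut at S828, F754. After flipping Y the toolpath is (127.99,67.33) → (119.65,61.24) → (109.44,62.84) → (103.35,71.18) → (104.95,81.39) → (113.29,87.48) → (123.50,85.88) → (129.59,77.54) → (127.99,67.33), returning to the start.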